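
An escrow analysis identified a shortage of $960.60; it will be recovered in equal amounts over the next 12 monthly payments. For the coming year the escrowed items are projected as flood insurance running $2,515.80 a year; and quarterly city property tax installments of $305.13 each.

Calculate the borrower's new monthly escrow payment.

$391.41

Flood insurance — $2,515.80/yr
City property tax — $305.13 × 4 = $1,220.52/yr
Yearly total = $2,515.80 + $1,220.52 = $3,736.32
Per month = $3,736.32 / 12 = $311.36
Shortage spread = $960.60 ÷ 12 = $80.05/mo
Adjusted monthly = $311.36 + $80.05 = $391.41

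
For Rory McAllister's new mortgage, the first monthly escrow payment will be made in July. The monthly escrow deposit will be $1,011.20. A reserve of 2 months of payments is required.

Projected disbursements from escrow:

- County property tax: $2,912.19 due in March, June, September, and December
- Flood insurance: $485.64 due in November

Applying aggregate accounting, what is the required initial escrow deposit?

Cushion = 2 × $1,011.20 = $2,022.40
Trial balance (start $0, +$1,011.20 each month, − disbursements):
  Jul: +$1,011.20 → $1,011.20
  Aug: +$1,011.20 → $2,022.40
  Sep: +$1,011.20 − $2,912.19 → $121.41
  Oct: +$1,011.20 → $1,132.61
  Nov: +$1,011.20 − $485.64 → $1,658.17
  Dec: +$1,011.20 − $2,912.19 → -$242.82
  Jan: +$1,011.20 → $768.38
  Feb: +$1,011.20 → $1,779.58
  Mar: +$1,011.20 − $2,912.19 → -$121.41
  Apr: +$1,011.20 → $889.79
  May: +$1,011.20 → $1,900.99
  Jun: +$1,011.20 − $2,912.19 → $0.00
Lowest trial balance = -$242.82 (Dec)
Initial deposit = cushion − low point = $2,022.40 − (-$242.82) = $2,265.22

$2,265.22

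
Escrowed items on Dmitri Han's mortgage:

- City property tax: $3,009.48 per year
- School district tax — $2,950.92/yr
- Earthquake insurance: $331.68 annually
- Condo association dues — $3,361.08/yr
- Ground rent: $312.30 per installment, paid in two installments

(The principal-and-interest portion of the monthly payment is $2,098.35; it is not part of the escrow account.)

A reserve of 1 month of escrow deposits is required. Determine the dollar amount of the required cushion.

$856.48

City property tax — $3,009.48/yr
School district tax — $2,950.92/yr
Earthquake insurance — $331.68/yr
Condo association dues — $3,361.08/yr
Ground rent — $312.30 × 2 = $624.60/yr
Combined annual = $10,277.76
Monthly = $10,277.76 / 12 = $856.48
Cushion = 1 × $856.48 = $856.48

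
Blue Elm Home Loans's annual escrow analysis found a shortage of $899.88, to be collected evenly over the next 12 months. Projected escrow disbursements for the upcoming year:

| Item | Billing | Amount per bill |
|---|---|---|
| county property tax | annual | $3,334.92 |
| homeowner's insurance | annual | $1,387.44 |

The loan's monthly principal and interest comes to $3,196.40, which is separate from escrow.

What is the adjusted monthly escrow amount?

$468.52

County property tax: $3,334.92/yr
Homeowner's insurance: $1,387.44/yr
Total per year = $3,334.92 + $1,387.44 = $4,722.36
Base monthly escrow = $4,722.36 / 12 = $393.53
Shortage per month = $899.88 ÷ 12 = $74.99
New monthly escrow = $393.53 + $74.99 = $468.52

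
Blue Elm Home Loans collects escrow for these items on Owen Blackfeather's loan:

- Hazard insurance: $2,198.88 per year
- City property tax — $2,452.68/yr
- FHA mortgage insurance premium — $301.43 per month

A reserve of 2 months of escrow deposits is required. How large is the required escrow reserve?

Hazard insurance = $2,198.88 annually
City property tax = $2,452.68 annually
FHA mortgage insurance premium = $301.43 × 12 = $3,617.16 annually
Yearly total = $8,268.72
Base monthly escrow = $8,268.72 / 12 = $689.06
Required cushion = 2 × $689.06 = $1,378.12

$1,378.12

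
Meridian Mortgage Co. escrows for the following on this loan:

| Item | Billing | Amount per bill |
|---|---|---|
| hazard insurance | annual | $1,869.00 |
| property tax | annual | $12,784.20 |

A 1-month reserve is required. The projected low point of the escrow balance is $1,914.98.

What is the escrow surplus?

Hazard insurance — $1,869.00 per year
Property tax — $12,784.20 per year
Total annual escrow = $14,653.20
Per month = $14,653.20 ÷ 12 = $1,221.10
Cushion = 1 × $1,221.10 = $1,221.10
Excess over cushion: $1,914.98 − $1,221.10 = $693.88

$693.88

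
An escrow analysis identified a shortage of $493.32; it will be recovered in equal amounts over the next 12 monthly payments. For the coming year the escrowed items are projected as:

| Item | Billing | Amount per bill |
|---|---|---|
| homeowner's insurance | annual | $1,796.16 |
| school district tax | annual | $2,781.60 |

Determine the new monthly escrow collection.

Homeowner's insurance = $1,796.16/yr
School district tax = $2,781.60/yr
Annual escrow total = $4,577.76
Monthly escrow = $4,577.76 / 12 = $381.48
Shortage per month = $493.32 / 12 = $41.11
New monthly escrow = $381.48 + $41.11 = $422.59

$422.59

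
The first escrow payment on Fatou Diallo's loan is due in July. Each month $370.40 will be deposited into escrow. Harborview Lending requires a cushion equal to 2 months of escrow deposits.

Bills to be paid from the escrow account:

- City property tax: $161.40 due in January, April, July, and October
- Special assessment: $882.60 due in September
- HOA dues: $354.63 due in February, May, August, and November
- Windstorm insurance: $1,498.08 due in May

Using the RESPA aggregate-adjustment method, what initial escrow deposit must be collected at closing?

Cushion = 2 × $370.40 = $740.80
Trial balance (start $0, +$370.40 each month, − disbursements):
  Jul: +$370.40 − $161.40 → $209.00
  Aug: +$370.40 − $354.63 → $224.77
  Sep: +$370.40 − $882.60 → -$287.43
  Oct: +$370.40 − $161.40 → -$78.43
  Nov: +$370.40 − $354.63 → -$62.66
  Dec: +$370.40 → $307.74
  Jan: +$370.40 − $161.40 → $516.74
  Feb: +$370.40 − $354.63 → $532.51
  Mar: +$370.40 → $902.91
  Apr: +$370.40 − $161.40 → $1,111.91
  May: +$370.40 − $1,852.71 → -$370.40
  Jun: +$370.40 → $0.00
Lowest trial balance = -$370.40 (May)
Initial deposit = cushion − low point = $740.80 − (-$370.40) = $1,111.20

$1,111.20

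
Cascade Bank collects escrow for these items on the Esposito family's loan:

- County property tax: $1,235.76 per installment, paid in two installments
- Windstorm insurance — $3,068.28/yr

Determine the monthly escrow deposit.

$461.65

County property tax: $1,235.76 × 2 = $2,471.52/yr
Windstorm insurance: $3,068.28/yr
Combined annual = $5,539.80
Base monthly escrow = $5,539.80 / 12 = $461.65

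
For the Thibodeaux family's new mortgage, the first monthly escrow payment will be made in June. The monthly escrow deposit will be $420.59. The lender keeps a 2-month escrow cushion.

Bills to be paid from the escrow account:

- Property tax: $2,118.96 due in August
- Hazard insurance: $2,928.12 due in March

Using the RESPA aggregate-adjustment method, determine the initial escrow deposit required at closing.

Cushion = 2 × $420.59 = $841.18
Trial balance (start $0, +$420.59 each month, − disbursements):
  Jun: +$420.59 → $420.59
  Jul: +$420.59 → $841.18
  Aug: +$420.59 − $2,118.96 → -$857.19
  Sep: +$420.59 → -$436.60
  Oct: +$420.59 → -$16.01
  Nov: +$420.59 → $404.58
  Dec: +$420.59 → $825.17
  Jan: +$420.59 → $1,245.76
  Feb: +$420.59 → $1,666.35
  Mar: +$420.59 − $2,928.12 → -$841.18
  Apr: +$420.59 → -$420.59
  May: +$420.59 → $0.00
Lowest trial balance = -$857.19 (Aug)
Initial deposit = cushion − low point = $841.18 − (-$857.19) = $1,698.37

$1,698.37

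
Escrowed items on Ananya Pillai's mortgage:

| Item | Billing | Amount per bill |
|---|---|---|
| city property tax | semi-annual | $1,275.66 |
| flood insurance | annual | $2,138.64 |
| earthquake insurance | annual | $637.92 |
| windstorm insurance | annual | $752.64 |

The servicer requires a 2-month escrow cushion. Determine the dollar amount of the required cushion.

$1,013.42

City property tax — $1,275.66 × 2 = $2,551.32 annually
Flood insurance — $2,138.64 annually
Earthquake insurance — $637.92 annually
Windstorm insurance — $752.64 annually
Annual escrow total = $2,551.32 + $2,138.64 + $637.92 + $752.64 = $6,080.52
Monthly escrow = $6,080.52 / 12 = $506.71
Required cushion = 2 × $506.71 = $1,013.42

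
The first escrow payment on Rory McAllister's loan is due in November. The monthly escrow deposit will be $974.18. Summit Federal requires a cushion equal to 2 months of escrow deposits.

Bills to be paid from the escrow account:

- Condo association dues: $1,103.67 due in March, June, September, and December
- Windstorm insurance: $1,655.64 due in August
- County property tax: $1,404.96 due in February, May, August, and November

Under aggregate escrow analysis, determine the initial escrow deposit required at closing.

Cushion = 2 × $974.18 = $1,948.36
Trial balance (start $0, +$974.18 each month, − disbursements):
  Nov: +$974.18 − $1,404.96 → -$430.78
  Dec: +$974.18 − $1,103.67 → -$560.27
  Jan: +$974.18 → $413.91
  Feb: +$974.18 − $1,404.96 → -$16.87
  Mar: +$974.18 − $1,103.67 → -$146.36
  Apr: +$974.18 → $827.82
  May: +$974.18 − $1,404.96 → $397.04
  Jun: +$974.18 − $1,103.67 → $267.55
  Jul: +$974.18 → $1,241.73
  Aug: +$974.18 − $3,060.60 → -$844.69
  Sep: +$974.18 − $1,103.67 → -$974.18
  Oct: +$974.18 → $0.00
Lowest trial balance = -$974.18 (Sep)
Initial deposit = cushion − low point = $1,948.36 − (-$974.18) = $2,922.54

$2,922.54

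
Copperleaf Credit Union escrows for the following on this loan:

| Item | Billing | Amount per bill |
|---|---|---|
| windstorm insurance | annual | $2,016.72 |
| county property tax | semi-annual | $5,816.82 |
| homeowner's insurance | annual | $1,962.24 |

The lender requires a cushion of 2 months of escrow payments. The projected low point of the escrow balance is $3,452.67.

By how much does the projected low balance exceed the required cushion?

$850.57

Windstorm insurance — $2,016.72 per year
County property tax — $5,816.82 × 2 = $11,633.64 per year
Homeowner's insurance — $1,962.24 per year
Total per year = $2,016.72 + $11,633.64 + $1,962.24 = $15,612.60
Per month = $15,612.60 / 12 = $1,301.05
Cushion = 2 × $1,301.05 = $2,602.10
Excess over cushion: $3,452.67 − $2,602.10 = $850.57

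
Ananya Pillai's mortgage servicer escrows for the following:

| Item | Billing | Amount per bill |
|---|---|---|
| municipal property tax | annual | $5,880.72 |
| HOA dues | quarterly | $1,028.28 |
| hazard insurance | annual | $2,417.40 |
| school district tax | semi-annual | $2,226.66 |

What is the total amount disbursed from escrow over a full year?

Municipal property tax = $5,880.72/yr
HOA dues = $1,028.28 × 4 = $4,113.12/yr
Hazard insurance = $2,417.40/yr
School district tax = $2,226.66 × 2 = $4,453.32/yr
Total annual escrow = $5,880.72 + $4,113.12 + $2,417.40 + $4,453.32 = $16,864.56

$16,864.56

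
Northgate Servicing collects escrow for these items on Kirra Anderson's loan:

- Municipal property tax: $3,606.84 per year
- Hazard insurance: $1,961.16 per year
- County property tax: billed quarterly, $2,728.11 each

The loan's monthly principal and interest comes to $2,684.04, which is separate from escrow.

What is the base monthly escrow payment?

$1,373.37

Municipal property tax = $3,606.84/yr
Hazard insurance = $1,961.16/yr
County property tax = $2,728.11 × 4 = $10,912.44/yr
Total annual escrow = $3,606.84 + $1,961.16 + $10,912.44 = $16,480.44
Per month = $16,480.44 / 12 = $1,373.37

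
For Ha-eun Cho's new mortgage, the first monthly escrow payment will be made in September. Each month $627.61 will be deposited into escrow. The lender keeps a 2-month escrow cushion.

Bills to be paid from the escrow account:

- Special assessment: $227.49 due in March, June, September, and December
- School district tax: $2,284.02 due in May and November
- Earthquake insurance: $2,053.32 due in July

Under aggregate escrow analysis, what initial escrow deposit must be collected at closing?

Cushion = 2 × $627.61 = $1,255.22
Trial balance (start $0, +$627.61 each month, − disbursements):
  Sep: +$627.61 − $227.49 → $400.12
  Oct: +$627.61 → $1,027.73
  Nov: +$627.61 − $2,284.02 → -$628.68
  Dec: +$627.61 − $227.49 → -$228.56
  Jan: +$627.61 → $399.05
  Feb: +$627.61 → $1,026.66
  Mar: +$627.61 − $227.49 → $1,426.78
  Apr: +$627.61 → $2,054.39
  May: +$627.61 − $2,284.02 → $397.98
  Jun: +$627.61 − $227.49 → $798.10
  Jul: +$627.61 − $2,053.32 → -$627.61
  Aug: +$627.61 → $0.00
Lowest trial balance = -$628.68 (Nov)
Initial deposit = cushion − low point = $1,255.22 − (-$628.68) = $1,883.90

$1,883.90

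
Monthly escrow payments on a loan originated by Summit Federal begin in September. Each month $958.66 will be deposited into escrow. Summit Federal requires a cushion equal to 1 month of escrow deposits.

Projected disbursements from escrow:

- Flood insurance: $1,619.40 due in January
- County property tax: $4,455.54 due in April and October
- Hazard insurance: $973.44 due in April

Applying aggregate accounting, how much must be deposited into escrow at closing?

$4,793.30

Cushion = 1 × $958.66 = $958.66
Trial balance (start $0, +$958.66 each month, − disbursements):
  Sep: +$958.66 → $958.66
  Oct: +$958.66 − $4,455.54 → -$2,538.22
  Nov: +$958.66 → -$1,579.56
  Dec: +$958.66 → -$620.90
  Jan: +$958.66 − $1,619.40 → -$1,281.64
  Feb: +$958.66 → -$322.98
  Mar: +$958.66 → $635.68
  Apr: +$958.66 − $5,428.98 → -$3,834.64
  May: +$958.66 → -$2,875.98
  Jun: +$958.66 → -$1,917.32
  Jul: +$958.66 → -$958.66
  Aug: +$958.66 → $0.00
Lowest trial balance = -$3,834.64 (Apr)
Initial deposit = cushion − low point = $958.66 − (-$3,834.64) = $4,793.30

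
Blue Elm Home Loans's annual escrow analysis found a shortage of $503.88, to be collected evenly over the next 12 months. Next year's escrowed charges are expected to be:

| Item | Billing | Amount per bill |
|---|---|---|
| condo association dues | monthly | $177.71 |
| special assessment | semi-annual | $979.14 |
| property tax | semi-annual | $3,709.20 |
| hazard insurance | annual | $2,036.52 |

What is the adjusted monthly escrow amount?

Condo association dues: $177.71 × 12 = $2,132.52 annually
Special assessment: $979.14 × 2 = $1,958.28 annually
Property tax: $3,709.20 × 2 = $7,418.40 annually
Hazard insurance: $2,036.52 annually
Combined annual = $2,132.52 + $1,958.28 + $7,418.40 + $2,036.52 = $13,545.72
Base monthly escrow = $13,545.72 / 12 = $1,128.81
Monthly shortage recovery: $503.88 ÷ 12 = $41.99
New monthly escrow = $1,128.81 + $41.99 = $1,170.80

$1,170.80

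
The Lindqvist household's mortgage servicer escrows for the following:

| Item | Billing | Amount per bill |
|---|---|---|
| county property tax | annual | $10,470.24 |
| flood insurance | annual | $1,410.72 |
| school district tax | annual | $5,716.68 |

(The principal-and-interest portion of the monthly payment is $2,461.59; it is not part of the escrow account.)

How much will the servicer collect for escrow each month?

$1,466.47

County property tax = $10,470.24 per year
Flood insurance = $1,410.72 per year
School district tax = $5,716.68 per year
Total per year = $17,597.64
Base monthly escrow = $17,597.64 / 12 = $1,466.47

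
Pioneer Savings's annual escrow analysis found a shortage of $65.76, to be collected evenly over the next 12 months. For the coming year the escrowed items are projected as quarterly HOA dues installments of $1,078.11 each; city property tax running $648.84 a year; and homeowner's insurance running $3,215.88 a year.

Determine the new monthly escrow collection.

HOA dues: $1,078.11 × 4 = $4,312.44 per year
City property tax: $648.84 per year
Homeowner's insurance: $3,215.88 per year
Total per year = $4,312.44 + $648.84 + $3,215.88 = $8,177.16
Base monthly escrow = $8,177.16 ÷ 12 = $681.43
Shortage per month = $65.76 ÷ 12 = $5.48
New monthly escrow = $681.43 + $5.48 = $686.91

$686.91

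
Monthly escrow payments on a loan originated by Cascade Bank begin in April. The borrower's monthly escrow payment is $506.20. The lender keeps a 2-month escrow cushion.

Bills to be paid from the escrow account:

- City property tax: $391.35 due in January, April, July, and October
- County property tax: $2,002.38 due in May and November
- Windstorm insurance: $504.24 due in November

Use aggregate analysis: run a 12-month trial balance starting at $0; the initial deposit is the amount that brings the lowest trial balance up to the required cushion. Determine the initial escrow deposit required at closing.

$2,645.85

Cushion = 2 × $506.20 = $1,012.40
Trial balance (start $0, +$506.20 each month, − disbursements):
  Apr: +$506.20 − $391.35 → $114.85
  May: +$506.20 − $2,002.38 → -$1,381.33
  Jun: +$506.20 → -$875.13
  Jul: +$506.20 − $391.35 → -$760.28
  Aug: +$506.20 → -$254.08
  Sep: +$506.20 → $252.12
  Oct: +$506.20 − $391.35 → $366.97
  Nov: +$506.20 − $2,506.62 → -$1,633.45
  Dec: +$506.20 → -$1,127.25
  Jan: +$506.20 − $391.35 → -$1,012.40
  Feb: +$506.20 → -$506.20
  Mar: +$506.20 → $0.00
Lowest trial balance = -$1,633.45 (Nov)
Initial deposit = cushion − low point = $1,012.40 − (-$1,633.45) = $2,645.85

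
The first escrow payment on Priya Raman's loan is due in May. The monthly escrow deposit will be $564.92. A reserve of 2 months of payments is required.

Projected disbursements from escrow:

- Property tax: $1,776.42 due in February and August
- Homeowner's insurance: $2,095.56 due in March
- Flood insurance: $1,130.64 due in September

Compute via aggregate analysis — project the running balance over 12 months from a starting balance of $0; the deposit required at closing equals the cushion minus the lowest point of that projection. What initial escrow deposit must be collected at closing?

$1,694.76

Cushion = 2 × $564.92 = $1,129.84
Trial balance (start $0, +$564.92 each month, − disbursements):
  May: +$564.92 → $564.92
  Jun: +$564.92 → $1,129.84
  Jul: +$564.92 → $1,694.76
  Aug: +$564.92 − $1,776.42 → $483.26
  Sep: +$564.92 − $1,130.64 → -$82.46
  Oct: +$564.92 → $482.46
  Nov: +$564.92 → $1,047.38
  Dec: +$564.92 → $1,612.30
  Jan: +$564.92 → $2,177.22
  Feb: +$564.92 − $1,776.42 → $965.72
  Mar: +$564.92 − $2,095.56 → -$564.92
  Apr: +$564.92 → $0.00
Lowest trial balance = -$564.92 (Mar)
Initial deposit = cushion − low point = $1,129.84 − (-$564.92) = $1,694.76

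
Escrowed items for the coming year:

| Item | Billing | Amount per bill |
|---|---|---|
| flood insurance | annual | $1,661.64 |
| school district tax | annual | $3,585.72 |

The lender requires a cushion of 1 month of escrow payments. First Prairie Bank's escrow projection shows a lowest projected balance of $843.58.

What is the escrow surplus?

Flood insurance — $1,661.64 annually
School district tax — $3,585.72 annually
Yearly total = $5,247.36
Monthly = $5,247.36 / 12 = $437.28
Required reserve = 1 × $437.28 = $437.28
Excess over cushion: $843.58 − $437.28 = $406.30

$406.30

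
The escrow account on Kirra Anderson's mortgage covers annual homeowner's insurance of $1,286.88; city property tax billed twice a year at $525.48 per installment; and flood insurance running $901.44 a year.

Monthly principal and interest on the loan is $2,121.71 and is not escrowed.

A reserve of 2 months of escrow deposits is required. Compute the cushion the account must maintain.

Homeowner's insurance — $1,286.88/yr
City property tax — $525.48 × 2 = $1,050.96/yr
Flood insurance — $901.44/yr
Yearly total = $3,239.28
Monthly = $3,239.28 / 12 = $269.94
Cushion = 2 × $269.94 = $539.88

$539.88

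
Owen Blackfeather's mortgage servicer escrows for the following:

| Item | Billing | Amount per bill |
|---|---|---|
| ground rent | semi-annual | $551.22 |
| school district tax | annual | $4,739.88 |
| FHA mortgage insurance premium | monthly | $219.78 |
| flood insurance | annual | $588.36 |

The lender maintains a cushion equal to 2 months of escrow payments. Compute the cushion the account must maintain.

$1,511.34

Ground rent = $551.22 × 2 = $1,102.44
School district tax = $4,739.88
FHA mortgage insurance premium = $219.78 × 12 = $2,637.36
Flood insurance = $588.36
Yearly total = $1,102.44 + $4,739.88 + $2,637.36 + $588.36 = $9,068.04
Base monthly escrow = $9,068.04 ÷ 12 = $755.67
Reserve = 2 × $755.67 = $1,511.34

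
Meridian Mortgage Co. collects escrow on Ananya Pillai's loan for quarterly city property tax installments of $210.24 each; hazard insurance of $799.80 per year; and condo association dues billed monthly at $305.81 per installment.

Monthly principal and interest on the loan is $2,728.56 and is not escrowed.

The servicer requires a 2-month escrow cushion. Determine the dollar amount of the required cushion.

$885.08

City property tax: $210.24 × 4 = $840.96
Hazard insurance: $799.80
Condo association dues: $305.81 × 12 = $3,669.72
Annual escrow total = $5,310.48
Base monthly escrow = $5,310.48 / 12 = $442.54
Cushion = 2 × $442.54 = $885.08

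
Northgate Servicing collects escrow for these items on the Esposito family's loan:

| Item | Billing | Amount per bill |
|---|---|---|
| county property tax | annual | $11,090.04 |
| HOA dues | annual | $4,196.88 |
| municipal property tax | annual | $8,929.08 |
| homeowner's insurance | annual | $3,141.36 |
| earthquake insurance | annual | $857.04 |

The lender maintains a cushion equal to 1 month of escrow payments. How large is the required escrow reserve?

County property tax = $11,090.04 per year
HOA dues = $4,196.88 per year
Municipal property tax = $8,929.08 per year
Homeowner's insurance = $3,141.36 per year
Earthquake insurance = $857.04 per year
Annual escrow total = $11,090.04 + $4,196.88 + $8,929.08 + $3,141.36 + $857.04 = $28,214.40
Base monthly escrow = $28,214.40 / 12 = $2,351.20
Cushion = 1 × $2,351.20 = $2,351.20

$2,351.20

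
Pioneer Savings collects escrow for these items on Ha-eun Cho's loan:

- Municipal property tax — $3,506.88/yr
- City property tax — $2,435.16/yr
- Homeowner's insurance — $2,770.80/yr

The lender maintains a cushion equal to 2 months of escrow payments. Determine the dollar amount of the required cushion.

Municipal property tax = $3,506.88
City property tax = $2,435.16
Homeowner's insurance = $2,770.80
Yearly total = $3,506.88 + $2,435.16 + $2,770.80 = $8,712.84
Per month = $8,712.84 ÷ 12 = $726.07
Reserve = 2 × $726.07 = $1,452.14

$1,452.14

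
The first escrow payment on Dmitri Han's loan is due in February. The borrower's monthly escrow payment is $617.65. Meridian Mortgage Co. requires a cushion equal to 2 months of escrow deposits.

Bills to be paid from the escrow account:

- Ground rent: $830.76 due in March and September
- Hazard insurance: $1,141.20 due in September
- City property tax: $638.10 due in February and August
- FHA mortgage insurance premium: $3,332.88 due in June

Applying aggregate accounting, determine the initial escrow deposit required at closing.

Cushion = 2 × $617.65 = $1,235.30
Trial balance (start $0, +$617.65 each month, − disbursements):
  Feb: +$617.65 − $638.10 → -$20.45
  Mar: +$617.65 − $830.76 → -$233.56
  Apr: +$617.65 → $384.09
  May: +$617.65 → $1,001.74
  Jun: +$617.65 − $3,332.88 → -$1,713.49
  Jul: +$617.65 → -$1,095.84
  Aug: +$617.65 − $638.10 → -$1,116.29
  Sep: +$617.65 − $1,971.96 → -$2,470.60
  Oct: +$617.65 → -$1,852.95
  Nov: +$617.65 → -$1,235.30
  Dec: +$617.65 → -$617.65
  Jan: +$617.65 → $0.00
Lowest trial balance = -$2,470.60 (Sep)
Initial deposit = cushion − low point = $1,235.30 − (-$2,470.60) = $3,705.90

$3,705.90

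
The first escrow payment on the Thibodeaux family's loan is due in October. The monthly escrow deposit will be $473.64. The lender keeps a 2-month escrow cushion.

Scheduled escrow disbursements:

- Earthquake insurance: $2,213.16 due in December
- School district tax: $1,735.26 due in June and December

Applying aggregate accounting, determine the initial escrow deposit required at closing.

Cushion = 2 × $473.64 = $947.28
Trial balance (start $0, +$473.64 each month, − disbursements):
  Oct: +$473.64 → $473.64
  Nov: +$473.64 → $947.28
  Dec: +$473.64 − $3,948.42 → -$2,527.50
  Jan: +$473.64 → -$2,053.86
  Feb: +$473.64 → -$1,580.22
  Mar: +$473.64 → -$1,106.58
  Apr: +$473.64 → -$632.94
  May: +$473.64 → -$159.30
  Jun: +$473.64 − $1,735.26 → -$1,420.92
  Jul: +$473.64 → -$947.28
  Aug: +$473.64 → -$473.64
  Sep: +$473.64 → $0.00
Lowest trial balance = -$2,527.50 (Dec)
Initial deposit = cushion − low point = $947.28 − (-$2,527.50) = $3,474.78

$3,474.78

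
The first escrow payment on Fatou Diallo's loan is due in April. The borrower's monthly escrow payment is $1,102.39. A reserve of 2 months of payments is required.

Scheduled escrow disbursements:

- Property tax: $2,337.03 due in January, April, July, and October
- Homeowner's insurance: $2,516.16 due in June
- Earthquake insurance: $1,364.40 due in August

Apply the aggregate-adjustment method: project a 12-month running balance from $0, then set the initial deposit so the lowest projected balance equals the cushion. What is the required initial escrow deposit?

Cushion = 2 × $1,102.39 = $2,204.78
Trial balance (start $0, +$1,102.39 each month, − disbursements):
  Apr: +$1,102.39 − $2,337.03 → -$1,234.64
  May: +$1,102.39 → -$132.25
  Jun: +$1,102.39 − $2,516.16 → -$1,546.02
  Jul: +$1,102.39 − $2,337.03 → -$2,780.66
  Aug: +$1,102.39 − $1,364.40 → -$3,042.67
  Sep: +$1,102.39 → -$1,940.28
  Oct: +$1,102.39 − $2,337.03 → -$3,174.92
  Nov: +$1,102.39 → -$2,072.53
  Dec: +$1,102.39 → -$970.14
  Jan: +$1,102.39 − $2,337.03 → -$2,204.78
  Feb: +$1,102.39 → -$1,102.39
  Mar: +$1,102.39 → $0.00
Lowest trial balance = -$3,174.92 (Oct)
Initial deposit = cushion − low point = $2,204.78 − (-$3,174.92) = $5,379.70

$5,379.70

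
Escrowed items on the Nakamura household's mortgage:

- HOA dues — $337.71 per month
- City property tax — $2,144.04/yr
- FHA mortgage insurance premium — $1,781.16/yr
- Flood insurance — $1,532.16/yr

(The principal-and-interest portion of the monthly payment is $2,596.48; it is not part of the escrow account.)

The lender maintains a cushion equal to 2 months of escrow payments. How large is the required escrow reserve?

HOA dues = $337.71 × 12 = $4,052.52 per year
City property tax = $2,144.04 per year
FHA mortgage insurance premium = $1,781.16 per year
Flood insurance = $1,532.16 per year
Combined annual = $4,052.52 + $2,144.04 + $1,781.16 + $1,532.16 = $9,509.88
Monthly = $9,509.88 ÷ 12 = $792.49
Cushion = 2 × $792.49 = $1,584.98

$1,584.98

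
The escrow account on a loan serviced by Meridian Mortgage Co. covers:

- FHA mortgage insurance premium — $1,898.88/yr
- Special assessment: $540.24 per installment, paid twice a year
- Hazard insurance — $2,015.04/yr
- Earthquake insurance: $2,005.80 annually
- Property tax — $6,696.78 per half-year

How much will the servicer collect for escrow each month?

FHA mortgage insurance premium: $1,898.88
Special assessment: $540.24 × 2 = $1,080.48
Hazard insurance: $2,015.04
Earthquake insurance: $2,005.80
Property tax: $6,696.78 × 2 = $13,393.56
Total per year = $1,898.88 + $1,080.48 + $2,015.04 + $2,005.80 + $13,393.56 = $20,393.76
Per month = $20,393.76 ÷ 12 = $1,699.48

$1,699.48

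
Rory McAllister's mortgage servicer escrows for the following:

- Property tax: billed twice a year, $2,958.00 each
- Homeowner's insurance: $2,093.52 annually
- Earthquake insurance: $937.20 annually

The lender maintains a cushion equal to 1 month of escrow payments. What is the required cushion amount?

$745.56

Property tax: $2,958.00 × 2 = $5,916.00 per year
Homeowner's insurance: $2,093.52 per year
Earthquake insurance: $937.20 per year
Yearly total = $8,946.72
Monthly = $8,946.72 / 12 = $745.56
Required cushion = 1 × $745.56 = $745.56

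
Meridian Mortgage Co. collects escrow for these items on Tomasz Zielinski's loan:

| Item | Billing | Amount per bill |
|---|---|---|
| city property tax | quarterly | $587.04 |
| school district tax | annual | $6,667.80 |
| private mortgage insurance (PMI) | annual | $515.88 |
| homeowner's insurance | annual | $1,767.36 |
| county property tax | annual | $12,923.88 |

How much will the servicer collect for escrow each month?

City property tax — $587.04 × 4 = $2,348.16/yr
School district tax — $6,667.80/yr
Private mortgage insurance (PMI) — $515.88/yr
Homeowner's insurance — $1,767.36/yr
County property tax — $12,923.88/yr
Total per year = $2,348.16 + $6,667.80 + $515.88 + $1,767.36 + $12,923.88 = $24,223.08
Monthly escrow = $24,223.08 / 12 = $2,018.59

$2,018.59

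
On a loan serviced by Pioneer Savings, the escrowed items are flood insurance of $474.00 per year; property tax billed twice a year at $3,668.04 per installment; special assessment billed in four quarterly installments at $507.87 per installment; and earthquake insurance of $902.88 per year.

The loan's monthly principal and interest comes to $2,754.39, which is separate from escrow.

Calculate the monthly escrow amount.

$895.37

Flood insurance = $474.00
Property tax = $3,668.04 × 2 = $7,336.08
Special assessment = $507.87 × 4 = $2,031.48
Earthquake insurance = $902.88
Total annual escrow = $10,744.44
Monthly escrow = $10,744.44 ÷ 12 = $895.37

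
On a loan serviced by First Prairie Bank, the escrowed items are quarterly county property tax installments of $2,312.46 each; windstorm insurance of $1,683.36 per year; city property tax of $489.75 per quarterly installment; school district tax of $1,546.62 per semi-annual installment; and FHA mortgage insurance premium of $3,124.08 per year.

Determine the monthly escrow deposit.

County property tax = $2,312.46 × 4 = $9,249.84 annually
Windstorm insurance = $1,683.36 annually
City property tax = $489.75 × 4 = $1,959.00 annually
School district tax = $1,546.62 × 2 = $3,093.24 annually
FHA mortgage insurance premium = $3,124.08 annually
Total annual escrow = $9,249.84 + $1,683.36 + $1,959.00 + $3,093.24 + $3,124.08 = $19,109.52
Per month = $19,109.52 ÷ 12 = $1,592.46

$1,592.46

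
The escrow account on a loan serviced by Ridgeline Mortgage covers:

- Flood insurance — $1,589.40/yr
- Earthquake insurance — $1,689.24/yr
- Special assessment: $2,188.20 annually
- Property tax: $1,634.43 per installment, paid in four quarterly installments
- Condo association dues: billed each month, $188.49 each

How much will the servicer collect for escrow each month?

Flood insurance — $1,589.40 annually
Earthquake insurance — $1,689.24 annually
Special assessment — $2,188.20 annually
Property tax — $1,634.43 × 4 = $6,537.72 annually
Condo association dues — $188.49 × 12 = $2,261.88 annually
Total annual escrow = $1,589.40 + $1,689.24 + $2,188.20 + $6,537.72 + $2,261.88 = $14,266.44
Per month = $14,266.44 ÷ 12 = $1,188.87

$1,188.87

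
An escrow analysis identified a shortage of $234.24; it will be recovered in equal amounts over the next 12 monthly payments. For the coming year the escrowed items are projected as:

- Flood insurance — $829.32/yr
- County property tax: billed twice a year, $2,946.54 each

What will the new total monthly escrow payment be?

$579.72

Flood insurance = $829.32 annually
County property tax = $2,946.54 × 2 = $5,893.08 annually
Total annual escrow = $6,722.40
Per month = $6,722.40 / 12 = $560.20
Shortage spread = $234.24 / 12 = $19.52/mo
Adjusted monthly = $560.20 + $19.52 = $579.72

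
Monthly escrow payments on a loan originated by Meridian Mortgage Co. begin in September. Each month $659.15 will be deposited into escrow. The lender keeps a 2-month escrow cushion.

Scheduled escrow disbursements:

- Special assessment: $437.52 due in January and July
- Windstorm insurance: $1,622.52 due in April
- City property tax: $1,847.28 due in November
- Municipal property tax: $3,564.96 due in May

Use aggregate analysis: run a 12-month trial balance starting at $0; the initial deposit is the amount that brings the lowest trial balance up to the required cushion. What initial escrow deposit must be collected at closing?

Cushion = 2 × $659.15 = $1,318.30
Trial balance (start $0, +$659.15 each month, − disbursements):
  Sep: +$659.15 → $659.15
  Oct: +$659.15 → $1,318.30
  Nov: +$659.15 − $1,847.28 → $130.17
  Dec: +$659.15 → $789.32
  Jan: +$659.15 − $437.52 → $1,010.95
  Feb: +$659.15 → $1,670.10
  Mar: +$659.15 → $2,329.25
  Apr: +$659.15 − $1,622.52 → $1,365.88
  May: +$659.15 − $3,564.96 → -$1,539.93
  Jun: +$659.15 → -$880.78
  Jul: +$659.15 − $437.52 → -$659.15
  Aug: +$659.15 → $0.00
Lowest trial balance = -$1,539.93 (May)
Initial deposit = cushion − low point = $1,318.30 − (-$1,539.93) = $2,858.23

$2,858.23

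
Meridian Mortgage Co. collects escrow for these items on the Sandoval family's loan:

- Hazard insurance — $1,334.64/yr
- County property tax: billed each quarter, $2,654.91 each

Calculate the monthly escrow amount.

Hazard insurance: $1,334.64 per year
County property tax: $2,654.91 × 4 = $10,619.64 per year
Annual escrow total = $11,954.28
Base monthly escrow = $11,954.28 / 12 = $996.19

$996.19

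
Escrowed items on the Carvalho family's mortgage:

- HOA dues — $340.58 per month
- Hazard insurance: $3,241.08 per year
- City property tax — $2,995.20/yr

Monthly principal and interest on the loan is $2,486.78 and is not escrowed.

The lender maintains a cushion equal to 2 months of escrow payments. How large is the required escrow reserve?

HOA dues = $340.58 × 12 = $4,086.96
Hazard insurance = $3,241.08
City property tax = $2,995.20
Total per year = $10,323.24
Per month = $10,323.24 ÷ 12 = $860.27
Required cushion = 2 × $860.27 = $1,720.54

$1,720.54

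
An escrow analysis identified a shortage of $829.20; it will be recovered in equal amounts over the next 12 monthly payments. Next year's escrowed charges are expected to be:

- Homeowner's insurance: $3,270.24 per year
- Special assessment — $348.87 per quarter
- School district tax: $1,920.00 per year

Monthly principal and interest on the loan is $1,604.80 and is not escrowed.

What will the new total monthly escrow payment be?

Homeowner's insurance: $3,270.24 per year
Special assessment: $348.87 × 4 = $1,395.48 per year
School district tax: $1,920.00 per year
Total annual escrow = $6,585.72
Per month = $6,585.72 / 12 = $548.81
Shortage per month = $829.20 ÷ 12 = $69.10
New monthly escrow = $548.81 + $69.10 = $617.91

$617.91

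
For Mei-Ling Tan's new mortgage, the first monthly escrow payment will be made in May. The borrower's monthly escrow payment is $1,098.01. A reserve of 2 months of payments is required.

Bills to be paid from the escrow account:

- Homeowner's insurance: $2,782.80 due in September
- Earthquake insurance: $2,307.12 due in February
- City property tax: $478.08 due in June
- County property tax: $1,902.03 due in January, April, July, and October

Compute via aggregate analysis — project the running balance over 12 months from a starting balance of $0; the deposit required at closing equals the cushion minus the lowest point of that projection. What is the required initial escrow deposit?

$2,672.90

Cushion = 2 × $1,098.01 = $2,196.02
Trial balance (start $0, +$1,098.01 each month, − disbursements):
  May: +$1,098.01 → $1,098.01
  Jun: +$1,098.01 − $478.08 → $1,717.94
  Jul: +$1,098.01 − $1,902.03 → $913.92
  Aug: +$1,098.01 → $2,011.93
  Sep: +$1,098.01 − $2,782.80 → $327.14
  Oct: +$1,098.01 − $1,902.03 → -$476.88
  Nov: +$1,098.01 → $621.13
  Dec: +$1,098.01 → $1,719.14
  Jan: +$1,098.01 − $1,902.03 → $915.12
  Feb: +$1,098.01 − $2,307.12 → -$293.99
  Mar: +$1,098.01 → $804.02
  Apr: +$1,098.01 − $1,902.03 → $0.00
Lowest trial balance = -$476.88 (Oct)
Initial deposit = cushion − low point = $2,196.02 − (-$476.88) = $2,672.90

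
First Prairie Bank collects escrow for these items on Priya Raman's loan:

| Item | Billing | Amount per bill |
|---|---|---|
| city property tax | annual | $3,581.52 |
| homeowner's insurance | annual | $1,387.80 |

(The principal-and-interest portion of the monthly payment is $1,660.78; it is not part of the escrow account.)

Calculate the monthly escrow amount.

City property tax = $3,581.52 annually
Homeowner's insurance = $1,387.80 annually
Total per year = $3,581.52 + $1,387.80 = $4,969.32
Monthly escrow = $4,969.32 ÷ 12 = $414.11

$414.11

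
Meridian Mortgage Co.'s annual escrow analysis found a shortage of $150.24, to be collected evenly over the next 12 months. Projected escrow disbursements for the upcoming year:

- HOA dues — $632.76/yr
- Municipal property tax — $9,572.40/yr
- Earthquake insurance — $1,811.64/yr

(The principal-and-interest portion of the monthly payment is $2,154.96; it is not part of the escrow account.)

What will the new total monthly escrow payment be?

$1,013.92

HOA dues: $632.76 per year
Municipal property tax: $9,572.40 per year
Earthquake insurance: $1,811.64 per year
Total annual escrow = $632.76 + $9,572.40 + $1,811.64 = $12,016.80
Per month = $12,016.80 ÷ 12 = $1,001.40
Monthly shortage recovery: $150.24 / 12 = $12.52
Adjusted monthly = $1,001.40 + $12.52 = $1,013.92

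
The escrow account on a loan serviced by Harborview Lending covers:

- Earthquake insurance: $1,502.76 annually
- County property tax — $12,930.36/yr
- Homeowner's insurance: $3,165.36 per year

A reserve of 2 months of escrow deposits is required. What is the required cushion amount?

$2,933.08

Earthquake insurance = $1,502.76/yr
County property tax = $12,930.36/yr
Homeowner's insurance = $3,165.36/yr
Annual escrow total = $1,502.76 + $12,930.36 + $3,165.36 = $17,598.48
Monthly = $17,598.48 / 12 = $1,466.54
Cushion = 2 × $1,466.54 = $2,933.08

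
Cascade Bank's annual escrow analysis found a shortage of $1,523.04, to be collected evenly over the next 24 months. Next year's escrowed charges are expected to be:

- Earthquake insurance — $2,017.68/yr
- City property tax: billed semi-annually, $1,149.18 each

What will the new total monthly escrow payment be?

$423.13

Earthquake insurance: $2,017.68/yr
City property tax: $1,149.18 × 2 = $2,298.36/yr
Total per year = $4,316.04
Monthly escrow = $4,316.04 / 12 = $359.67
Monthly shortage recovery: $1,523.04 / 24 = $63.46
Adjusted monthly = $359.67 + $63.46 = $423.13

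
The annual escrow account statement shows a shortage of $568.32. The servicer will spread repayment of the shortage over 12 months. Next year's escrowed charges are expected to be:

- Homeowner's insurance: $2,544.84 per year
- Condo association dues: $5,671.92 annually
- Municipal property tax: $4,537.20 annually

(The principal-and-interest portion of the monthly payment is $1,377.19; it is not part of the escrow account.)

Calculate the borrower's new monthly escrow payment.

Homeowner's insurance — $2,544.84
Condo association dues — $5,671.92
Municipal property tax — $4,537.20
Combined annual = $12,753.96
Base monthly escrow = $12,753.96 / 12 = $1,062.83
Monthly shortage recovery: $568.32 ÷ 12 = $47.36
Adjusted monthly = $1,062.83 + $47.36 = $1,110.19

$1,110.19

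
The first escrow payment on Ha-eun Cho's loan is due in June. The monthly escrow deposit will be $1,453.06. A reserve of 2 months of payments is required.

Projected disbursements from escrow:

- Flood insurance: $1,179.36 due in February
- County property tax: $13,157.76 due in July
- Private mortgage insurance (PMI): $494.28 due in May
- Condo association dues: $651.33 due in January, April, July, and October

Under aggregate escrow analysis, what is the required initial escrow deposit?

$13,809.09

Cushion = 2 × $1,453.06 = $2,906.12
Trial balance (start $0, +$1,453.06 each month, − disbursements):
  Jun: +$1,453.06 → $1,453.06
  Jul: +$1,453.06 − $13,809.09 → -$10,902.97
  Aug: +$1,453.06 → -$9,449.91
  Sep: +$1,453.06 → -$7,996.85
  Oct: +$1,453.06 − $651.33 → -$7,195.12
  Nov: +$1,453.06 → -$5,742.06
  Dec: +$1,453.06 → -$4,289.00
  Jan: +$1,453.06 − $651.33 → -$3,487.27
  Feb: +$1,453.06 − $1,179.36 → -$3,213.57
  Mar: +$1,453.06 → -$1,760.51
  Apr: +$1,453.06 − $651.33 → -$958.78
  May: +$1,453.06 − $494.28 → $0.00
Lowest trial balance = -$10,902.97 (Jul)
Initial deposit = cushion − low point = $2,906.12 − (-$10,902.97) = $13,809.09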